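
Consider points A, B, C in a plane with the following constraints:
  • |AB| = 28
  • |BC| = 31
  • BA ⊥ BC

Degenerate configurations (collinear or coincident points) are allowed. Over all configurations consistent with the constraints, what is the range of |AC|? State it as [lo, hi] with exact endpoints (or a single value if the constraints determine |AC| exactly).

|AB| ∈ {28}
|BC| ∈ {31}
|AC| ∈ {√(1745)}

|AC| = √(1745)  (≈ 41.7732)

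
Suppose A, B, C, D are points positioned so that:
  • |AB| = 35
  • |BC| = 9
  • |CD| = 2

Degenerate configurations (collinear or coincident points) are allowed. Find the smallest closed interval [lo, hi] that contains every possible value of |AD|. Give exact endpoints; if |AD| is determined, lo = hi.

|AB| ∈ {35}
|BC| ∈ {9}
|CD| ∈ {2}
|AC| ∈ [26, 44]
|BD| ∈ [7, 11]
|AD| ∈ [24, 46]

|AD| ∈ [24, 46]  (≈ [24.0000, 46.0000])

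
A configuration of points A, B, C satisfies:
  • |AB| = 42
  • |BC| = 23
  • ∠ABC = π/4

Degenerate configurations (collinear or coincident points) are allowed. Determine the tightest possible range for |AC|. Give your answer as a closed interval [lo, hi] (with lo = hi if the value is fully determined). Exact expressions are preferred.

|AB| ∈ {42}
|BC| ∈ {23}
|AC| ∈ {√(2293 - 966·√(2))}

|AC| = √(2293 - 966·√(2))  (≈ 30.4445)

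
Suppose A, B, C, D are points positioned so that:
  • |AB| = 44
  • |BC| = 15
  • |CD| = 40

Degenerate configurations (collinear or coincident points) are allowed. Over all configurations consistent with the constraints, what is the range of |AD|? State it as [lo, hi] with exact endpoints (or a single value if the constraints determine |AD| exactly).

|AD| ∈ [0, 99]  (≈ [0.0000, 99.0000])

|AB| ∈ {44}
|BC| ∈ {15}
|CD| ∈ {40}
|AC| ∈ [29, 59]
|BD| ∈ [25, 55]
|AD| ∈ [0, 99]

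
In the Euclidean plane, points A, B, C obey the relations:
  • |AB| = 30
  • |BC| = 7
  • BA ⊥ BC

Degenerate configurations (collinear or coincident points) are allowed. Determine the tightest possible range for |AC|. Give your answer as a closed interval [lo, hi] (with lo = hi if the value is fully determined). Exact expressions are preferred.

|AB| ∈ {30}
|BC| ∈ {7}
|AC| ∈ {√(949)}

|AC| = √(949)  (≈ 30.8058)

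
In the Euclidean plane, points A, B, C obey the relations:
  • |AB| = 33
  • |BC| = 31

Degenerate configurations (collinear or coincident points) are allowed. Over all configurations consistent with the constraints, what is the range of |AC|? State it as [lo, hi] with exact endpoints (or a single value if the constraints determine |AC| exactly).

|AB| ∈ {33}
|BC| ∈ {31}
|AC| ∈ [2, 64]

|AC| ∈ [2, 64]  (≈ [2.0000, 64.0000])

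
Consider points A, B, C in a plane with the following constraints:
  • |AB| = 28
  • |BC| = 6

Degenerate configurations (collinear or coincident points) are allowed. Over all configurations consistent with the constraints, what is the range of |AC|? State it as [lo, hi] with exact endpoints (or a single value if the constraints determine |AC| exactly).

|AC| ∈ [22, 34]  (≈ [22.0000, 34.0000])

|AB| ∈ {28}
|BC| ∈ {6}
|AC| ∈ [22, 34]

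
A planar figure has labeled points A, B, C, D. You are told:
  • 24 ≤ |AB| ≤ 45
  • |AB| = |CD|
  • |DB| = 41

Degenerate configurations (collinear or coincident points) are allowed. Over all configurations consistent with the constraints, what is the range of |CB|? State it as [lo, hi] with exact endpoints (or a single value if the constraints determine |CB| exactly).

|CB| ∈ [0, 86]  (≈ [0.0000, 86.0000])

|AB| ∈ [24, 45]
|BD| ∈ {41}
|CD| ∈ [24, 45]
|AD| ∈ [0, 86]
|BC| ∈ [0, 86]
|AC| ∈ [0, 131]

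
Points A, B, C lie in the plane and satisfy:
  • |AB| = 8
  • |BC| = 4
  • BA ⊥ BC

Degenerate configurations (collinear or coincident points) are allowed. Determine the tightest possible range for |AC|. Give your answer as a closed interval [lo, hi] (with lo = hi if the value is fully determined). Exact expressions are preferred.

|AC| = 4·√(5)  (≈ 8.9443)

|AB| ∈ {8}
|BC| ∈ {4}
|AC| ∈ {4·√(5)}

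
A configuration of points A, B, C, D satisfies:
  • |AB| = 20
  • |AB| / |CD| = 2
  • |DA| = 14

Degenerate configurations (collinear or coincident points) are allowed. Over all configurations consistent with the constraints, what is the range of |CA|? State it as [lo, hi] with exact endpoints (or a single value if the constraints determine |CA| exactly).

|CA| ∈ [4, 24]  (≈ [4.0000, 24.0000])

|AB| ∈ {20}
|AD| ∈ {14}
|CD| ∈ {10}
|BD| ∈ [6, 34]
|AC| ∈ [4, 24]
|BC| ∈ [0, 44]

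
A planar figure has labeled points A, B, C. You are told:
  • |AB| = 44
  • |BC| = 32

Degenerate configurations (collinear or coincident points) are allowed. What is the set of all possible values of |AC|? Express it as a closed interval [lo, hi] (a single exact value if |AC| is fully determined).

|AC| ∈ [12, 76]  (≈ [12.0000, 76.0000])

|AB| ∈ {44}
|BC| ∈ {32}
|AC| ∈ [12, 76]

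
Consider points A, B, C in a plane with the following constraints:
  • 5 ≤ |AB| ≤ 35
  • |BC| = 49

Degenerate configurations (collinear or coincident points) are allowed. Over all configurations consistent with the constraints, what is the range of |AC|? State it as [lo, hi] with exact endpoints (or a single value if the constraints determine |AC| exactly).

|AB| ∈ [5, 35]
|BC| ∈ {49}
|AC| ∈ [14, 84]

|AC| ∈ [14, 84]  (≈ [14.0000, 84.0000])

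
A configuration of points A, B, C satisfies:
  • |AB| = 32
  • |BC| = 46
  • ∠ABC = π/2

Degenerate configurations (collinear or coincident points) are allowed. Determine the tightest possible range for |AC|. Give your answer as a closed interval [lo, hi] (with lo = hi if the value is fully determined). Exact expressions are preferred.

|AC| = 2·√(785)  (≈ 56.0357)

|AB| ∈ {32}
|BC| ∈ {46}
|AC| ∈ {2·√(785)}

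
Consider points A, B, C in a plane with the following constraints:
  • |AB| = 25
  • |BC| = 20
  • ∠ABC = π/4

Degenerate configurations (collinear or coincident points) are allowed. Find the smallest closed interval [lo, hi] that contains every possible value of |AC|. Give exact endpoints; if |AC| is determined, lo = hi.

|AC| = 5·√(41 - 20·√(2))  (≈ 17.8296)

|AB| ∈ {25}
|BC| ∈ {20}
|AC| ∈ {5·√(41 - 20·√(2))}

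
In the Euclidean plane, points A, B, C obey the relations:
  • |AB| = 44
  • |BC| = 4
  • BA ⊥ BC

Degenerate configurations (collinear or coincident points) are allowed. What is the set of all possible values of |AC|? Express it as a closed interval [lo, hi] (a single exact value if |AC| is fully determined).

|AC| = 4·√(122)  (≈ 44.1814)

|AB| ∈ {44}
|BC| ∈ {4}
|AC| ∈ {4·√(122)}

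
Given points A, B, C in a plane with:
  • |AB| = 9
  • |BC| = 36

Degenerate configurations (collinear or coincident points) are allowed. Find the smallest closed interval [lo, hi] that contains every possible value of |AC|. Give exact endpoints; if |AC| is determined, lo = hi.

|AC| ∈ [27, 45]  (≈ [27.0000, 45.0000])

|AB| ∈ {9}
|BC| ∈ {36}
|AC| ∈ [27, 45]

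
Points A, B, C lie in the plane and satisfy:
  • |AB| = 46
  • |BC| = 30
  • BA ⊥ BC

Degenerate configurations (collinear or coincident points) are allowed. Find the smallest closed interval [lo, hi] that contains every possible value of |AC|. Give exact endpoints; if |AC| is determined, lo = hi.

|AB| ∈ {46}
|BC| ∈ {30}
|AC| ∈ {2·√(754)}

|AC| = 2·√(754)  (≈ 54.9181)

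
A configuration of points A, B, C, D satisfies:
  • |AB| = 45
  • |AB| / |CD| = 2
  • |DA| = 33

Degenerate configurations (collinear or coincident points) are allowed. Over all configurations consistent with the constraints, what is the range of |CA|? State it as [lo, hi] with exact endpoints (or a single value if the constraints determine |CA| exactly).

|AB| ∈ {45}
|AD| ∈ {33}
|CD| ∈ {45/2}
|BD| ∈ [12, 78]
|AC| ∈ [21/2, 111/2]
|BC| ∈ [0, 201/2]

|CA| ∈ [21/2, 111/2]  (≈ [10.5000, 55.5000])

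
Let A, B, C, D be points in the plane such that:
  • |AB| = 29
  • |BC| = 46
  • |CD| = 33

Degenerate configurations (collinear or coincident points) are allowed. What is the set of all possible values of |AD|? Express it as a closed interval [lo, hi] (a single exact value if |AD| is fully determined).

|AB| ∈ {29}
|BC| ∈ {46}
|CD| ∈ {33}
|AC| ∈ [17, 75]
|BD| ∈ [13, 79]
|AD| ∈ [0, 108]

|AD| ∈ [0, 108]  (≈ [0.0000, 108.0000])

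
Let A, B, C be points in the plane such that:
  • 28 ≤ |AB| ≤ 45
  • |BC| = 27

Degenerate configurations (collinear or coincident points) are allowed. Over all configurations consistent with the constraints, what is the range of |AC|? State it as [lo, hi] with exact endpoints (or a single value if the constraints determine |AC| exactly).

|AB| ∈ [28, 45]
|BC| ∈ {27}
|AC| ∈ [1, 72]

|AC| ∈ [1, 72]  (≈ [1.0000, 72.0000])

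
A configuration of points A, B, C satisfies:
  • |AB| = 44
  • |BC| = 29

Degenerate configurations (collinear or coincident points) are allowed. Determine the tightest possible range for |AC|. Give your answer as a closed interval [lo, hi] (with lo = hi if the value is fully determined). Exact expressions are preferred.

|AC| ∈ [15, 73]  (≈ [15.0000, 73.0000])

|AB| ∈ {44}
|BC| ∈ {29}
|AC| ∈ [15, 73]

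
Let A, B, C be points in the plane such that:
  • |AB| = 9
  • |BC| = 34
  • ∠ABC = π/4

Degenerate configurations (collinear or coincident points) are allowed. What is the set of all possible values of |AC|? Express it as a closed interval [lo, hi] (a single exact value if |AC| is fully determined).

|AC| = √(1237 - 306·√(2))  (≈ 28.3593)

|AB| ∈ {9}
|BC| ∈ {34}
|AC| ∈ {√(1237 - 306·√(2))}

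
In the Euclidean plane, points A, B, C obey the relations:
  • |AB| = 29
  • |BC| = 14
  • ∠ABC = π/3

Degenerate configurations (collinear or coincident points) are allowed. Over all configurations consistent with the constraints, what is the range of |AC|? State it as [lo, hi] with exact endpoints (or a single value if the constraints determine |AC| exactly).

|AC| = √(631)  (≈ 25.1197)

|AB| ∈ {29}
|BC| ∈ {14}
|AC| ∈ {√(631)}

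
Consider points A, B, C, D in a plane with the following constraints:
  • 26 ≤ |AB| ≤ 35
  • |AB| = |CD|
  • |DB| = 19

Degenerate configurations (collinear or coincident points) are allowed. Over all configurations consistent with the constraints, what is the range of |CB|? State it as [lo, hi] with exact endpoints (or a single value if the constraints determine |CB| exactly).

|CB| ∈ [7, 54]  (≈ [7.0000, 54.0000])

|AB| ∈ [26, 35]
|BD| ∈ {19}
|CD| ∈ [26, 35]
|AD| ∈ [7, 54]
|BC| ∈ [7, 54]
|AC| ∈ [0, 89]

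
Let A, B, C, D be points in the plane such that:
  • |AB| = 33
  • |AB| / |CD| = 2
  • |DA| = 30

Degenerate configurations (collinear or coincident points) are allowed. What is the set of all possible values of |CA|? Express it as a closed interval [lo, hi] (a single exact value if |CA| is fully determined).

|AB| ∈ {33}
|AD| ∈ {30}
|CD| ∈ {33/2}
|BD| ∈ [3, 63]
|AC| ∈ [27/2, 93/2]
|BC| ∈ [0, 159/2]

|CA| ∈ [27/2, 93/2]  (≈ [13.5000, 46.5000])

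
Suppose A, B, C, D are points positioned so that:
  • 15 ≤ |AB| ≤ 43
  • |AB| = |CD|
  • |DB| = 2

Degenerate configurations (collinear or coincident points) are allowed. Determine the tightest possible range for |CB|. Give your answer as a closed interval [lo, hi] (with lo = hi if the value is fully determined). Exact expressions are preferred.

|CB| ∈ [13, 45]  (≈ [13.0000, 45.0000])

|AB| ∈ [15, 43]
|BD| ∈ {2}
|CD| ∈ [15, 43]
|AD| ∈ [13, 45]
|BC| ∈ [13, 45]
|AC| ∈ [0, 88]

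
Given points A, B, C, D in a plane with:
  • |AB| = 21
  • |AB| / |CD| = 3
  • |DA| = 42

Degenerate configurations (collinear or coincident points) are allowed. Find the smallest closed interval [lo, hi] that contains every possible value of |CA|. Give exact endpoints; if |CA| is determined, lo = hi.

|AB| ∈ {21}
|AD| ∈ {42}
|CD| ∈ {7}
|BD| ∈ [21, 63]
|AC| ∈ [35, 49]
|BC| ∈ [14, 70]

|CA| ∈ [35, 49]  (≈ [35.0000, 49.0000])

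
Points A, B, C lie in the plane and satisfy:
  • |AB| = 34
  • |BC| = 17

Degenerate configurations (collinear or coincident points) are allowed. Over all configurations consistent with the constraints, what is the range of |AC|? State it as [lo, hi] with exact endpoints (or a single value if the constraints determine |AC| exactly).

|AC| ∈ [17, 51]  (≈ [17.0000, 51.0000])

|AB| ∈ {34}
|BC| ∈ {17}
|AC| ∈ [17, 51]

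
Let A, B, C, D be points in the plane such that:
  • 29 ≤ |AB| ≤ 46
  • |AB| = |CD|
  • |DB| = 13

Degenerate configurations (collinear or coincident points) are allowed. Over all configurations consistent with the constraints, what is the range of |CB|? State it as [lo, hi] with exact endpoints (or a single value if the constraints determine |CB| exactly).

|AB| ∈ [29, 46]
|BD| ∈ {13}
|CD| ∈ [29, 46]
|AD| ∈ [16, 59]
|BC| ∈ [16, 59]
|AC| ∈ [0, 105]

|CB| ∈ [16, 59]  (≈ [16.0000, 59.0000])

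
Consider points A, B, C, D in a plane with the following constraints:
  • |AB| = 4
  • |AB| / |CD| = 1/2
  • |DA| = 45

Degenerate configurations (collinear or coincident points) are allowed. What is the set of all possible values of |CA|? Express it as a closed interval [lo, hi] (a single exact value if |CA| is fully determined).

|CA| ∈ [37, 53]  (≈ [37.0000, 53.0000])

|AB| ∈ {4}
|AD| ∈ {45}
|CD| ∈ {8}
|BD| ∈ [41, 49]
|AC| ∈ [37, 53]
|BC| ∈ [33, 57]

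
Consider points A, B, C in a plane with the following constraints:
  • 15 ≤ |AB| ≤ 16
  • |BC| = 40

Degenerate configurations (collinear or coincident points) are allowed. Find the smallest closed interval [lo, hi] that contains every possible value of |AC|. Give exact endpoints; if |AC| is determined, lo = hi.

|AB| ∈ [15, 16]
|BC| ∈ {40}
|AC| ∈ [24, 56]

|AC| ∈ [24, 56]  (≈ [24.0000, 56.0000])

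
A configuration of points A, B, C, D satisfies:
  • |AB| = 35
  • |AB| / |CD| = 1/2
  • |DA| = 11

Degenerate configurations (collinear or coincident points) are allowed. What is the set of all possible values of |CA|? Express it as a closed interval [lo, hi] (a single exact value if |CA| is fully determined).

|CA| ∈ [59, 81]  (≈ [59.0000, 81.0000])

|AB| ∈ {35}
|AD| ∈ {11}
|CD| ∈ {70}
|BD| ∈ [24, 46]
|AC| ∈ [59, 81]
|BC| ∈ [24, 116]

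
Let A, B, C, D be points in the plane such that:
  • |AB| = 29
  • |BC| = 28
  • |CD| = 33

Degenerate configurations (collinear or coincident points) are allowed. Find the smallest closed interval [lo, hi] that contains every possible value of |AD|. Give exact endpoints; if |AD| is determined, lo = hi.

|AB| ∈ {29}
|BC| ∈ {28}
|CD| ∈ {33}
|AC| ∈ [1, 57]
|BD| ∈ [5, 61]
|AD| ∈ [0, 90]

|AD| ∈ [0, 90]  (≈ [0.0000, 90.0000])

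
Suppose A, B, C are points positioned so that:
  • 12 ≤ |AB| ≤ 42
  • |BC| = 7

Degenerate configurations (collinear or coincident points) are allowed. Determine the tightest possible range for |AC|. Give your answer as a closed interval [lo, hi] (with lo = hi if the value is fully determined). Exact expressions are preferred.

|AC| ∈ [5, 49]  (≈ [5.0000, 49.0000])

|AB| ∈ [12, 42]
|BC| ∈ {7}
|AC| ∈ [5, 49]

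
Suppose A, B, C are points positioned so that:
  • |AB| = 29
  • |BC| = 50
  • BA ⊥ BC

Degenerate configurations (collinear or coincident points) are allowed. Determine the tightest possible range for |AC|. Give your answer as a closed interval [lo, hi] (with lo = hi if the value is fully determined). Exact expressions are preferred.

|AC| = √(3341)  (≈ 57.8014)

|AB| ∈ {29}
|BC| ∈ {50}
|AC| ∈ {√(3341)}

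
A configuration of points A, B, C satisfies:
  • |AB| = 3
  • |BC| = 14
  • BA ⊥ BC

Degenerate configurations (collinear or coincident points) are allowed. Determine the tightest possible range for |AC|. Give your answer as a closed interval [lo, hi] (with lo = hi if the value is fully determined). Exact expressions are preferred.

|AC| = √(205)  (≈ 14.3178)

|AB| ∈ {3}
|BC| ∈ {14}
|AC| ∈ {√(205)}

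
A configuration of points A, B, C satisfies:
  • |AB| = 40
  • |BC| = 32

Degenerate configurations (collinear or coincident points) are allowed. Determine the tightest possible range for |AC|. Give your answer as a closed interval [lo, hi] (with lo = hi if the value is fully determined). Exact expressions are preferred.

|AC| ∈ [8, 72]  (≈ [8.0000, 72.0000])

|AB| ∈ {40}
|BC| ∈ {32}
|AC| ∈ [8, 72]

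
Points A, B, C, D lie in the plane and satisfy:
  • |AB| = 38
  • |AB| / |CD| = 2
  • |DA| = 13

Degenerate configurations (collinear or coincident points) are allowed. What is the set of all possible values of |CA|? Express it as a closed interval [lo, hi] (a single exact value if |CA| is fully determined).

|AB| ∈ {38}
|AD| ∈ {13}
|CD| ∈ {19}
|BD| ∈ [25, 51]
|AC| ∈ [6, 32]
|BC| ∈ [6, 70]

|CA| ∈ [6, 32]  (≈ [6.0000, 32.0000])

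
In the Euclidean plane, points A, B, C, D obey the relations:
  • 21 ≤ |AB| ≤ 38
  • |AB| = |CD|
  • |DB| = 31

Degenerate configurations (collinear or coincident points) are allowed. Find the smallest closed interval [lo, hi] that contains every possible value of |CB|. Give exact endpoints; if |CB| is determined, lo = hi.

|CB| ∈ [0, 69]  (≈ [0.0000, 69.0000])

|AB| ∈ [21, 38]
|BD| ∈ {31}
|CD| ∈ [21, 38]
|AD| ∈ [0, 69]
|BC| ∈ [0, 69]
|AC| ∈ [0, 107]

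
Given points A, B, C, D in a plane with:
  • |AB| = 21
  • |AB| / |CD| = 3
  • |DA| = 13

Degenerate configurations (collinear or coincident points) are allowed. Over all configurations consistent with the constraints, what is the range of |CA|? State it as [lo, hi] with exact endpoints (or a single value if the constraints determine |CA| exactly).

|AB| ∈ {21}
|AD| ∈ {13}
|CD| ∈ {7}
|BD| ∈ [8, 34]
|AC| ∈ [6, 20]
|BC| ∈ [1, 41]

|CA| ∈ [6, 20]  (≈ [6.0000, 20.0000])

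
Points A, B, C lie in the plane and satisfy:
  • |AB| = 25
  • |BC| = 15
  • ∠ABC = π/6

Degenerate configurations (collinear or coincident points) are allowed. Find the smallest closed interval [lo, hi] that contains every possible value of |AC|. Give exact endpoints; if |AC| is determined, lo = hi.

|AB| ∈ {25}
|BC| ∈ {15}
|AC| ∈ {5·√(34 - 15·√(3))}

|AC| = 5·√(34 - 15·√(3))  (≈ 14.1591)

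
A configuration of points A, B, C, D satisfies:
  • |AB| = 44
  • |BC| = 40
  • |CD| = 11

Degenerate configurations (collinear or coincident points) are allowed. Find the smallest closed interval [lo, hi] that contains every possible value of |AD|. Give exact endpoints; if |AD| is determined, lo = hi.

|AD| ∈ [0, 95]  (≈ [0.0000, 95.0000])

|AB| ∈ {44}
|BC| ∈ {40}
|CD| ∈ {11}
|AC| ∈ [4, 84]
|BD| ∈ [29, 51]
|AD| ∈ [0, 95]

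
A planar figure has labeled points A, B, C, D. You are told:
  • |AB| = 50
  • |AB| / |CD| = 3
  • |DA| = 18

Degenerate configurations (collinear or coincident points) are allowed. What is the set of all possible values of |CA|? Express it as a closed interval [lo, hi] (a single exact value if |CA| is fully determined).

|AB| ∈ {50}
|AD| ∈ {18}
|CD| ∈ {50/3}
|BD| ∈ [32, 68]
|AC| ∈ [4/3, 104/3]
|BC| ∈ [46/3, 254/3]

|CA| ∈ [4/3, 104/3]  (≈ [1.3333, 34.6667])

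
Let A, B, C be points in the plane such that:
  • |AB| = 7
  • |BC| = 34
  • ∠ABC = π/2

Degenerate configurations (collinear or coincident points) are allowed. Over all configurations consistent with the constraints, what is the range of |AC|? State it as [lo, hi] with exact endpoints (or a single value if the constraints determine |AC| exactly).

|AC| = √(1205)  (≈ 34.7131)

|AB| ∈ {7}
|BC| ∈ {34}
|AC| ∈ {√(1205)}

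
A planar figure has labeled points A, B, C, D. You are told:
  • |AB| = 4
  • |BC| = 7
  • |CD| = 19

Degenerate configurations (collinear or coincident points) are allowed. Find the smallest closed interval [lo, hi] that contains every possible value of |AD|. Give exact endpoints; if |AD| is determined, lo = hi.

|AB| ∈ {4}
|BC| ∈ {7}
|CD| ∈ {19}
|AC| ∈ [3, 11]
|BD| ∈ [12, 26]
|AD| ∈ [8, 30]

|AD| ∈ [8, 30]  (≈ [8.0000, 30.0000])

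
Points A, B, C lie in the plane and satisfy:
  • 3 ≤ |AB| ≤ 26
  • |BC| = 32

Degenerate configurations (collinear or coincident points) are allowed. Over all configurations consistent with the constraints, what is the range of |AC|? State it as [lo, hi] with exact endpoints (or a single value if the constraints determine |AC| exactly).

|AC| ∈ [6, 58]  (≈ [6.0000, 58.0000])

|AB| ∈ [3, 26]
|BC| ∈ {32}
|AC| ∈ [6, 58]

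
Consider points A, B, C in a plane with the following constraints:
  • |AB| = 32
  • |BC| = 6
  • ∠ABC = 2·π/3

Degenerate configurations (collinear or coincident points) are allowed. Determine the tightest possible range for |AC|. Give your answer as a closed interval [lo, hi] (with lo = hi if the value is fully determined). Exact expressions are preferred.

|AC| = 2·√(313)  (≈ 35.3836)

|AB| ∈ {32}
|BC| ∈ {6}
|AC| ∈ {2·√(313)}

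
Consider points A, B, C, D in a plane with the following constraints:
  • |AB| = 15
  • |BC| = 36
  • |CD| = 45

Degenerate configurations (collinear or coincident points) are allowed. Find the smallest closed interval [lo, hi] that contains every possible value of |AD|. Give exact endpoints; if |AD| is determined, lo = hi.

|AB| ∈ {15}
|BC| ∈ {36}
|CD| ∈ {45}
|AC| ∈ [21, 51]
|BD| ∈ [9, 81]
|AD| ∈ [0, 96]

|AD| ∈ [0, 96]  (≈ [0.0000, 96.0000])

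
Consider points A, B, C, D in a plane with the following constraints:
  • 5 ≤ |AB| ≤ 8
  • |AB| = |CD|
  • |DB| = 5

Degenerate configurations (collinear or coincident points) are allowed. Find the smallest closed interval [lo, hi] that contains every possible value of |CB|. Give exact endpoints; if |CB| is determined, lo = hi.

|CB| ∈ [0, 13]  (≈ [0.0000, 13.0000])

|AB| ∈ [5, 8]
|BD| ∈ {5}
|CD| ∈ [5, 8]
|AD| ∈ [0, 13]
|BC| ∈ [0, 13]
|AC| ∈ [0, 21]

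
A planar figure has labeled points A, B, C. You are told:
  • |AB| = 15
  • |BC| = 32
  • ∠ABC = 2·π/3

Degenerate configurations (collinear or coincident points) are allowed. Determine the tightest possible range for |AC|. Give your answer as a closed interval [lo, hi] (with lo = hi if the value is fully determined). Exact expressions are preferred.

|AC| = √(1729)  (≈ 41.5812)

|AB| ∈ {15}
|BC| ∈ {32}
|AC| ∈ {√(1729)}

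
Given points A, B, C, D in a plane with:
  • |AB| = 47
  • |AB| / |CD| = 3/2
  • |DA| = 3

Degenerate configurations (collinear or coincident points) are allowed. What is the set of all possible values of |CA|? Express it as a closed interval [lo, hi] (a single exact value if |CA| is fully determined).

|CA| ∈ [85/3, 103/3]  (≈ [28.3333, 34.3333])

|AB| ∈ {47}
|AD| ∈ {3}
|CD| ∈ {94/3}
|BD| ∈ [44, 50]
|AC| ∈ [85/3, 103/3]
|BC| ∈ [38/3, 244/3]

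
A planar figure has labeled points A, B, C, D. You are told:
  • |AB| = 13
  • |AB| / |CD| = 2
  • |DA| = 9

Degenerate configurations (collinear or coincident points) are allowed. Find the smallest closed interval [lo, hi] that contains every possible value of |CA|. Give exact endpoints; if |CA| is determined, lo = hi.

|CA| ∈ [5/2, 31/2]  (≈ [2.5000, 15.5000])

|AB| ∈ {13}
|AD| ∈ {9}
|CD| ∈ {13/2}
|BD| ∈ [4, 22]
|AC| ∈ [5/2, 31/2]
|BC| ∈ [0, 57/2]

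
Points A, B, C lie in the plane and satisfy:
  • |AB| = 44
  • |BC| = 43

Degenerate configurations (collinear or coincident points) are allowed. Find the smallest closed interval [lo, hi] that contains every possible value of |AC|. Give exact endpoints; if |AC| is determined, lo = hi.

|AC| ∈ [1, 87]  (≈ [1.0000, 87.0000])

|AB| ∈ {44}
|BC| ∈ {43}
|AC| ∈ [1, 87]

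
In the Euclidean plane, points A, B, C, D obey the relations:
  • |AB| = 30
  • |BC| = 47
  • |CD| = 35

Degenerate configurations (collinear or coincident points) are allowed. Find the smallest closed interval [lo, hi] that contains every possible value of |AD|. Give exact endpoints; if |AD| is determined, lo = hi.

|AD| ∈ [0, 112]  (≈ [0.0000, 112.0000])

|AB| ∈ {30}
|BC| ∈ {47}
|CD| ∈ {35}
|AC| ∈ [17, 77]
|BD| ∈ [12, 82]
|AD| ∈ [0, 112]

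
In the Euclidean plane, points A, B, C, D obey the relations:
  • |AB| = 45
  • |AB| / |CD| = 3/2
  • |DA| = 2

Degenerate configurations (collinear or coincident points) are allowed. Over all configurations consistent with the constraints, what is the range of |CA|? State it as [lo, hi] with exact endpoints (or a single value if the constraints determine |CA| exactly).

|AB| ∈ {45}
|AD| ∈ {2}
|CD| ∈ {30}
|BD| ∈ [43, 47]
|AC| ∈ [28, 32]
|BC| ∈ [13, 77]

|CA| ∈ [28, 32]  (≈ [28.0000, 32.0000])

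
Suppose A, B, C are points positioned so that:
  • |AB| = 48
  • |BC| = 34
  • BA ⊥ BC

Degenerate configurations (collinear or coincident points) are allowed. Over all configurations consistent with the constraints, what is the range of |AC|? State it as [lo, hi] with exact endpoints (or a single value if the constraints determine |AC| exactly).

|AB| ∈ {48}
|BC| ∈ {34}
|AC| ∈ {2·√(865)}

|AC| = 2·√(865)  (≈ 58.8218)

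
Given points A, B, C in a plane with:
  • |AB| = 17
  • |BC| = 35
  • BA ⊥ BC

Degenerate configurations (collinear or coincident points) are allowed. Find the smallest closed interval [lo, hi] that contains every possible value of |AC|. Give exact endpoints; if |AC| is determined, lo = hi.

|AC| = √(1514)  (≈ 38.9102)

|AB| ∈ {17}
|BC| ∈ {35}
|AC| ∈ {√(1514)}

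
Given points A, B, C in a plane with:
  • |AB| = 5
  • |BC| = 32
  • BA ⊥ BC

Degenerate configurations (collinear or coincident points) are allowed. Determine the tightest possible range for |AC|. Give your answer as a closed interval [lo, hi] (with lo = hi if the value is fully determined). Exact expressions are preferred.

|AB| ∈ {5}
|BC| ∈ {32}
|AC| ∈ {√(1049)}

|AC| = √(1049)  (≈ 32.3883)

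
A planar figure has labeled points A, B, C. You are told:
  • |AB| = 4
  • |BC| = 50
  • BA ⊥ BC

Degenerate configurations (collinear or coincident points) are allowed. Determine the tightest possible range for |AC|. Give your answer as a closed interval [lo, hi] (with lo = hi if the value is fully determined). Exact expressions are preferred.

|AB| ∈ {4}
|BC| ∈ {50}
|AC| ∈ {2·√(629)}

|AC| = 2·√(629)  (≈ 50.1597)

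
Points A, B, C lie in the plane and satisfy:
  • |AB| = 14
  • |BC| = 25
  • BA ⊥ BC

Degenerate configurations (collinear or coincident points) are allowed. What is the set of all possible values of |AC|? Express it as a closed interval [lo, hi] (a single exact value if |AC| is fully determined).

|AC| = √(821)  (≈ 28.6531)

|AB| ∈ {14}
|BC| ∈ {25}
|AC| ∈ {√(821)}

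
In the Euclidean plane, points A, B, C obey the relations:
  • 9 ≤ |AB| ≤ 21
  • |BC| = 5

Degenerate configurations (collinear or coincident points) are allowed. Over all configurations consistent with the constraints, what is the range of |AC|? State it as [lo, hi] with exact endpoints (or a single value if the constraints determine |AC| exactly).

|AC| ∈ [4, 26]  (≈ [4.0000, 26.0000])

|AB| ∈ [9, 21]
|BC| ∈ {5}
|AC| ∈ [4, 26]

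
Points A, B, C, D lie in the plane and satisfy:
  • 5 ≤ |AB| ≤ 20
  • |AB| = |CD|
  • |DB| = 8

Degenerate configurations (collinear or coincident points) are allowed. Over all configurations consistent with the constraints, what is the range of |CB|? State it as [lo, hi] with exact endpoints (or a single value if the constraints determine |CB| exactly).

|CB| ∈ [0, 28]  (≈ [0.0000, 28.0000])

|AB| ∈ [5, 20]
|BD| ∈ {8}
|CD| ∈ [5, 20]
|AD| ∈ [0, 28]
|BC| ∈ [0, 28]
|AC| ∈ [0, 48]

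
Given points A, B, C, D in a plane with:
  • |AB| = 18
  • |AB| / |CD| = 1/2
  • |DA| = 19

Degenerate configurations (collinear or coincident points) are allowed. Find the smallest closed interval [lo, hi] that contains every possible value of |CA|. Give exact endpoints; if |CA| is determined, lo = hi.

|AB| ∈ {18}
|AD| ∈ {19}
|CD| ∈ {36}
|BD| ∈ [1, 37]
|AC| ∈ [17, 55]
|BC| ∈ [0, 73]

|CA| ∈ [17, 55]  (≈ [17.0000, 55.0000])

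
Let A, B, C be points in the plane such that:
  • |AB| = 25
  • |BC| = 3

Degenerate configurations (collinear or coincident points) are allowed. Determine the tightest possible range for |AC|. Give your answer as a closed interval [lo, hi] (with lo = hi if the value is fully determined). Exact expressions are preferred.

|AC| ∈ [22, 28]  (≈ [22.0000, 28.0000])

|AB| ∈ {25}
|BC| ∈ {3}
|AC| ∈ [22, 28]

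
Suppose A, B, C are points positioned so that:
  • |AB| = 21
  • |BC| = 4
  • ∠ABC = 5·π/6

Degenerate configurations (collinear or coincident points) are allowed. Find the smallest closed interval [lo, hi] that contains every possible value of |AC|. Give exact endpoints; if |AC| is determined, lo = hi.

|AC| = √(84·√(3) + 457)  (≈ 24.5457)

|AB| ∈ {21}
|BC| ∈ {4}
|AC| ∈ {√(84·√(3) + 457)}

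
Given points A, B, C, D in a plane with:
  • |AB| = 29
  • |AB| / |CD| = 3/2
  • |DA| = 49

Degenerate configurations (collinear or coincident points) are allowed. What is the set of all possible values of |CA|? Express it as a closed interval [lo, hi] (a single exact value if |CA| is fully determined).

|AB| ∈ {29}
|AD| ∈ {49}
|CD| ∈ {58/3}
|BD| ∈ [20, 78]
|AC| ∈ [89/3, 205/3]
|BC| ∈ [2/3, 292/3]

|CA| ∈ [89/3, 205/3]  (≈ [29.6667, 68.3333])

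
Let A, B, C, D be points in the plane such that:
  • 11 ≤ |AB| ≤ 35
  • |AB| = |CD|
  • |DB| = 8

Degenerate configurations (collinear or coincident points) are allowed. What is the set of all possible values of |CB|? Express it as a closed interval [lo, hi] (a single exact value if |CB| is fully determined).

|CB| ∈ [3, 43]  (≈ [3.0000, 43.0000])

|AB| ∈ [11, 35]
|BD| ∈ {8}
|CD| ∈ [11, 35]
|AD| ∈ [3, 43]
|BC| ∈ [3, 43]
|AC| ∈ [0, 78]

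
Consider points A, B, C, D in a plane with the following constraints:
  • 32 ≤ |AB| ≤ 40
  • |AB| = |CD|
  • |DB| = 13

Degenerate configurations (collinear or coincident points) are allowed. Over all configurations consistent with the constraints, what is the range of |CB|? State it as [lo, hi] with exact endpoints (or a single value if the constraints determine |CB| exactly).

|CB| ∈ [19, 53]  (≈ [19.0000, 53.0000])

|AB| ∈ [32, 40]
|BD| ∈ {13}
|CD| ∈ [32, 40]
|AD| ∈ [19, 53]
|BC| ∈ [19, 53]
|AC| ∈ [0, 93]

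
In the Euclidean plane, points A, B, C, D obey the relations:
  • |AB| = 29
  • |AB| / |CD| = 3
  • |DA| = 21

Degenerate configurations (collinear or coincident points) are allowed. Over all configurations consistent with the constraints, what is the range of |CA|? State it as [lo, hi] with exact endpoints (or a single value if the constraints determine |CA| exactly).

|CA| ∈ [34/3, 92/3]  (≈ [11.3333, 30.6667])

|AB| ∈ {29}
|AD| ∈ {21}
|CD| ∈ {29/3}
|BD| ∈ [8, 50]
|AC| ∈ [34/3, 92/3]
|BC| ∈ [0, 179/3]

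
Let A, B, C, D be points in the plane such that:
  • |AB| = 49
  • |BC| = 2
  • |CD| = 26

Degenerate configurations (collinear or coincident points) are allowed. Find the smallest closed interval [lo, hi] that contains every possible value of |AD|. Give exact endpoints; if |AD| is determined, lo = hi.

|AB| ∈ {49}
|BC| ∈ {2}
|CD| ∈ {26}
|AC| ∈ [47, 51]
|BD| ∈ [24, 28]
|AD| ∈ [21, 77]

|AD| ∈ [21, 77]  (≈ [21.0000, 77.0000])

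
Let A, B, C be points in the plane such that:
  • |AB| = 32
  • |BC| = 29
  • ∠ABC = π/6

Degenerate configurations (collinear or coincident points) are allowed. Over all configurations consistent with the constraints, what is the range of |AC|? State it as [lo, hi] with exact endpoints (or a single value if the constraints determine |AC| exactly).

|AB| ∈ {32}
|BC| ∈ {29}
|AC| ∈ {√(1865 - 928·√(3))}

|AC| = √(1865 - 928·√(3))  (≈ 16.0517)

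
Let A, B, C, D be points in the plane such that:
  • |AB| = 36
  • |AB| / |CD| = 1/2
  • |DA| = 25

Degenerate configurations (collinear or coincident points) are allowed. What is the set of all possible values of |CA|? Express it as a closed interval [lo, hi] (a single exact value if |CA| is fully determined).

|AB| ∈ {36}
|AD| ∈ {25}
|CD| ∈ {72}
|BD| ∈ [11, 61]
|AC| ∈ [47, 97]
|BC| ∈ [11, 133]

|CA| ∈ [47, 97]  (≈ [47.0000, 97.0000])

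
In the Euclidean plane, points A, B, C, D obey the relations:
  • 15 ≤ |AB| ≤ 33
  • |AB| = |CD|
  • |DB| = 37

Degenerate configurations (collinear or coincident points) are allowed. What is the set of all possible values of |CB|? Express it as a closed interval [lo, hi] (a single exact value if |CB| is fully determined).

|AB| ∈ [15, 33]
|BD| ∈ {37}
|CD| ∈ [15, 33]
|AD| ∈ [4, 70]
|BC| ∈ [4, 70]
|AC| ∈ [0, 103]

|CB| ∈ [4, 70]  (≈ [4.0000, 70.0000])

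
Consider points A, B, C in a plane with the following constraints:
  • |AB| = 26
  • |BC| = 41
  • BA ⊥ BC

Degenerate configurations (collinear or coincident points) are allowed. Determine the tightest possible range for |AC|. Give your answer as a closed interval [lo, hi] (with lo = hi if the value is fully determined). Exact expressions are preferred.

|AC| = √(2357)  (≈ 48.5489)

|AB| ∈ {26}
|BC| ∈ {41}
|AC| ∈ {√(2357)}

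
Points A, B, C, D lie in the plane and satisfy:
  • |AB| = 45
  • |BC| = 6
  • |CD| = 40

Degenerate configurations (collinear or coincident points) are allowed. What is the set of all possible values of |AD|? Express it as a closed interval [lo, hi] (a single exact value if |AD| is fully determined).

|AB| ∈ {45}
|BC| ∈ {6}
|CD| ∈ {40}
|AC| ∈ [39, 51]
|BD| ∈ [34, 46]
|AD| ∈ [0, 91]

|AD| ∈ [0, 91]  (≈ [0.0000, 91.0000])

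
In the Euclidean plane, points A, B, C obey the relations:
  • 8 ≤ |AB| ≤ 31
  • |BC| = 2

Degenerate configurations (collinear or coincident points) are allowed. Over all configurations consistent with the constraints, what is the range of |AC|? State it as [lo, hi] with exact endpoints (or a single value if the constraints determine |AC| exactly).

|AB| ∈ [8, 31]
|BC| ∈ {2}
|AC| ∈ [6, 33]

|AC| ∈ [6, 33]  (≈ [6.0000, 33.0000])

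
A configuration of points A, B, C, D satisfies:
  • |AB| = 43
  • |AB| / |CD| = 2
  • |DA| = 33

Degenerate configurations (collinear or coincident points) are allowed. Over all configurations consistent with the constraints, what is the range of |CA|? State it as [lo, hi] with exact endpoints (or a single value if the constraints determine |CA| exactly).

|CA| ∈ [23/2, 109/2]  (≈ [11.5000, 54.5000])

|AB| ∈ {43}
|AD| ∈ {33}
|CD| ∈ {43/2}
|BD| ∈ [10, 76]
|AC| ∈ [23/2, 109/2]
|BC| ∈ [0, 195/2]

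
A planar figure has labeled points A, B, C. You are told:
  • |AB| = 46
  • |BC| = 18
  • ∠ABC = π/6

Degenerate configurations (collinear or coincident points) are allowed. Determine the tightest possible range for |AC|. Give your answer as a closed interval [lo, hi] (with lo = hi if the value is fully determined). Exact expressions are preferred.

|AB| ∈ {46}
|BC| ∈ {18}
|AC| ∈ {2·√(610 - 207·√(3))}

|AC| = 2·√(610 - 207·√(3))  (≈ 31.7153)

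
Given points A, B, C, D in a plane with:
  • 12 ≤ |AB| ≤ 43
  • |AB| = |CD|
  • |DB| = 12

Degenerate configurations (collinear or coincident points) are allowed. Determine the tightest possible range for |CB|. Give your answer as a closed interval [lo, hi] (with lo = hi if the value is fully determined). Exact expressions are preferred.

|CB| ∈ [0, 55]  (≈ [0.0000, 55.0000])

|AB| ∈ [12, 43]
|BD| ∈ {12}
|CD| ∈ [12, 43]
|AD| ∈ [0, 55]
|BC| ∈ [0, 55]
|AC| ∈ [0, 98]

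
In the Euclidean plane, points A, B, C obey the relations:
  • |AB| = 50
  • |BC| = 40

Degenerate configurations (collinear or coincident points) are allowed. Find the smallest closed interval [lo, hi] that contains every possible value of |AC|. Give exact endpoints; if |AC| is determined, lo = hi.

|AC| ∈ [10, 90]  (≈ [10.0000, 90.0000])

|AB| ∈ {50}
|BC| ∈ {40}
|AC| ∈ [10, 90]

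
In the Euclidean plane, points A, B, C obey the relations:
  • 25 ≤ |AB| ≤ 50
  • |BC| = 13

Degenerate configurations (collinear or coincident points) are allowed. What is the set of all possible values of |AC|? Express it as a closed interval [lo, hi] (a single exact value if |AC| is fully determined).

|AC| ∈ [12, 63]  (≈ [12.0000, 63.0000])

|AB| ∈ [25, 50]
|BC| ∈ {13}
|AC| ∈ [12, 63]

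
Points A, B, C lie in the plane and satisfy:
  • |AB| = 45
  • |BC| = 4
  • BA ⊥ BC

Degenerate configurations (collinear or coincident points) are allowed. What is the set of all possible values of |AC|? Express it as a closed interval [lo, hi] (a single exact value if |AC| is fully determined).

|AB| ∈ {45}
|BC| ∈ {4}
|AC| ∈ {√(2041)}

|AC| = √(2041)  (≈ 45.1774)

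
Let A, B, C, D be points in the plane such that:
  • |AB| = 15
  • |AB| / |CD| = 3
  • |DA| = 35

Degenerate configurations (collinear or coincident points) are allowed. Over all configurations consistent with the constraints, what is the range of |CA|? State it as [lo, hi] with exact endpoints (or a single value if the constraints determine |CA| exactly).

|CA| ∈ [30, 40]  (≈ [30.0000, 40.0000])

|AB| ∈ {15}
|AD| ∈ {35}
|CD| ∈ {5}
|BD| ∈ [20, 50]
|AC| ∈ [30, 40]
|BC| ∈ [15, 55]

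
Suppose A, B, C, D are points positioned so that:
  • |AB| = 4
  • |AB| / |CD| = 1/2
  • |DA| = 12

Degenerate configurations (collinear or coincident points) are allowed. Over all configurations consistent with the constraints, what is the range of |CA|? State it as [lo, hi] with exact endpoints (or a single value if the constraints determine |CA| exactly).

|AB| ∈ {4}
|AD| ∈ {12}
|CD| ∈ {8}
|BD| ∈ [8, 16]
|AC| ∈ [4, 20]
|BC| ∈ [0, 24]

|CA| ∈ [4, 20]  (≈ [4.0000, 20.0000])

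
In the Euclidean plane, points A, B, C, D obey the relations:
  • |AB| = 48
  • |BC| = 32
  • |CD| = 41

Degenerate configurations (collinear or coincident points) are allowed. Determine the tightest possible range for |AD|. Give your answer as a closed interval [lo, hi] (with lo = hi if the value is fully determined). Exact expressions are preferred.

|AB| ∈ {48}
|BC| ∈ {32}
|CD| ∈ {41}
|AC| ∈ [16, 80]
|BD| ∈ [9, 73]
|AD| ∈ [0, 121]

|AD| ∈ [0, 121]  (≈ [0.0000, 121.0000])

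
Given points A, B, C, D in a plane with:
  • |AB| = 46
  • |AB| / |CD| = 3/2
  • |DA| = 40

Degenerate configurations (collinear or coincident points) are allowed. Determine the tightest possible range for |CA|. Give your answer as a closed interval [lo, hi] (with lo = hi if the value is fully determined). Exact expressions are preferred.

|CA| ∈ [28/3, 212/3]  (≈ [9.3333, 70.6667])

|AB| ∈ {46}
|AD| ∈ {40}
|CD| ∈ {92/3}
|BD| ∈ [6, 86]
|AC| ∈ [28/3, 212/3]
|BC| ∈ [0, 350/3]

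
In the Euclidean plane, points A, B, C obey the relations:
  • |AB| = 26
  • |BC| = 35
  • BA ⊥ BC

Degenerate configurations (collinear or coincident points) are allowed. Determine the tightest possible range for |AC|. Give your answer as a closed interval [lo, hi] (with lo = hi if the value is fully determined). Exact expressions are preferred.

|AB| ∈ {26}
|BC| ∈ {35}
|AC| ∈ {√(1901)}

|AC| = √(1901)  (≈ 43.6005)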